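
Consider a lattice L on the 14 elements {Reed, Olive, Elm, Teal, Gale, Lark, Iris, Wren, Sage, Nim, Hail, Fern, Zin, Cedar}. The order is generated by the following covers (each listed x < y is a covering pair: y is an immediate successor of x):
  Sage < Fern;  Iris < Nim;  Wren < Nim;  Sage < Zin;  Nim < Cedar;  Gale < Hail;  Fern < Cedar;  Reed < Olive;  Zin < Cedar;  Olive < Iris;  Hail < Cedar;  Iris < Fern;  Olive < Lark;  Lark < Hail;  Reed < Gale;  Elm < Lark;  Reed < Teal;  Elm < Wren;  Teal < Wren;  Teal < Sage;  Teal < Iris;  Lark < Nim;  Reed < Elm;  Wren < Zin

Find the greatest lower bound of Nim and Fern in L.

Common lower bounds of {Nim, Fern}: Iris, Olive, Reed, Teal.
The greatest among these is Iris.

Iris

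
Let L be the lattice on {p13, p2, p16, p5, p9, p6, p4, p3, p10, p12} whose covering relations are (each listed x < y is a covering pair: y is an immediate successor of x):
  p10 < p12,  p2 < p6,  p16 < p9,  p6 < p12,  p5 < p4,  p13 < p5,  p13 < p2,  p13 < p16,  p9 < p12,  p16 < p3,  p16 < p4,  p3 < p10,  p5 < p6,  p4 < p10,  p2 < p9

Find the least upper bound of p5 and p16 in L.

p4

Common upper bounds of {p5, p16}: p10, p12, p4.
The least among these is p4.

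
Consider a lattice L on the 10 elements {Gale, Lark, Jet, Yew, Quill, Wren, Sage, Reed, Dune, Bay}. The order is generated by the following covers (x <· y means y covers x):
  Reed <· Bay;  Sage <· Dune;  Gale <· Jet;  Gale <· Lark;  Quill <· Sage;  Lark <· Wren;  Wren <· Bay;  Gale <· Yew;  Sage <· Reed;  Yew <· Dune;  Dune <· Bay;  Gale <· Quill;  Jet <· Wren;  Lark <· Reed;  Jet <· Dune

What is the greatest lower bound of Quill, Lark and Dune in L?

Common lower bounds of {Quill, Lark, Dune}: Gale.
The greatest among these is Gale.

Gale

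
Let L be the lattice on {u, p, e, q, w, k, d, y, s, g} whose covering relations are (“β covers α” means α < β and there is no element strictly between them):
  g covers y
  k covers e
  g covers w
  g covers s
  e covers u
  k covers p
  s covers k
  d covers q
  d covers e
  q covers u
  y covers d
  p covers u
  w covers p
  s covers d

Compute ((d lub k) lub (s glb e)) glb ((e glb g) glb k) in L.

e

d ∨ k = s
s ∧ e = e
s ∨ e = s
e ∧ g = e
e ∧ k = e
s ∧ e = e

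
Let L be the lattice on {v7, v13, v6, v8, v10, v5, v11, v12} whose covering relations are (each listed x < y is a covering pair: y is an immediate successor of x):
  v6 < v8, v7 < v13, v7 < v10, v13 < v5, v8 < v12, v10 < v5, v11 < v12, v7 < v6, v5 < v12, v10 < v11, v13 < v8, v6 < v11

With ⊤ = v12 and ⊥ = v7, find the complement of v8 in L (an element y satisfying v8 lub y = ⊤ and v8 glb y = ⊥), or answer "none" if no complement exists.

Need y with v8 ∨ y = v12 and v8 ∧ y = v7.
Checking each element gives: v10.

v10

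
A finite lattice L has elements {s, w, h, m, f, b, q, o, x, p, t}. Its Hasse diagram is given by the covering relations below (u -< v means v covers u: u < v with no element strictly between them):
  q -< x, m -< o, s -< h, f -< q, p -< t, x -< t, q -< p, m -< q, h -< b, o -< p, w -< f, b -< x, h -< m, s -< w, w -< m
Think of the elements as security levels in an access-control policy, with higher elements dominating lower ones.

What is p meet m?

Common lower bounds of {p, m}: h, m, s, w.
The greatest among these is m.

m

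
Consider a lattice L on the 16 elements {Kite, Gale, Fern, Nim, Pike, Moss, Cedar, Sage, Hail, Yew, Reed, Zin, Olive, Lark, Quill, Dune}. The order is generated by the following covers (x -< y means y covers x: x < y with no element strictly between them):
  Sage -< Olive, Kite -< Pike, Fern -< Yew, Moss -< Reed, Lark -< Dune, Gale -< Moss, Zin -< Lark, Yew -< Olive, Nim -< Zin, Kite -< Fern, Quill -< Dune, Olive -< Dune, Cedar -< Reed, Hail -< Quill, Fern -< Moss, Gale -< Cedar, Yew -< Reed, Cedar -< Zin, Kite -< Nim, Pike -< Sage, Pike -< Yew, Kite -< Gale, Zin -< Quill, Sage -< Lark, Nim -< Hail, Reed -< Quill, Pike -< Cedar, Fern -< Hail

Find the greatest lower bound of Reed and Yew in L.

Yew

Common lower bounds of {Reed, Yew}: Fern, Kite, Pike, Yew.
The greatest among these is Yew.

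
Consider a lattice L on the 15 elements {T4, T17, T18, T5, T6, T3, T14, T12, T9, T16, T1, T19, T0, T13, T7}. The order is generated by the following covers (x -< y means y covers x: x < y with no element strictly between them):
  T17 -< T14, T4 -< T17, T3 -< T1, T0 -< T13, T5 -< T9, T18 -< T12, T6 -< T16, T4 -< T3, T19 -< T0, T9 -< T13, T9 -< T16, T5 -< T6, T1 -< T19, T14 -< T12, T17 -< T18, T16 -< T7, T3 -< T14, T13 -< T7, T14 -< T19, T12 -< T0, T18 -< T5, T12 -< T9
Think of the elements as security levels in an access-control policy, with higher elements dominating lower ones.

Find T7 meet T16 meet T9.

T9

Common lower bounds of {T7, T16, T9}: T12, T14, T17, T18, T3, T4, T5, T9.
The greatest among these is T9.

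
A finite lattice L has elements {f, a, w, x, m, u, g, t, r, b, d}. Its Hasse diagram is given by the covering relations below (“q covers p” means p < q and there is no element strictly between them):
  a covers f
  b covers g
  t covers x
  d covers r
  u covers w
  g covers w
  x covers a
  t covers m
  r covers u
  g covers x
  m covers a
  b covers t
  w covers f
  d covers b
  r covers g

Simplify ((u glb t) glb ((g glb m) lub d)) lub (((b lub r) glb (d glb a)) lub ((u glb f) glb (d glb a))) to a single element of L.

a

u ∧ t = f
g ∧ m = a
a ∨ d = d
f ∧ d = f
b ∨ r = d
d ∧ a = a
d ∧ a = a
u ∧ f = f
d ∧ a = a
f ∧ a = f
a ∨ f = a
f ∨ a = a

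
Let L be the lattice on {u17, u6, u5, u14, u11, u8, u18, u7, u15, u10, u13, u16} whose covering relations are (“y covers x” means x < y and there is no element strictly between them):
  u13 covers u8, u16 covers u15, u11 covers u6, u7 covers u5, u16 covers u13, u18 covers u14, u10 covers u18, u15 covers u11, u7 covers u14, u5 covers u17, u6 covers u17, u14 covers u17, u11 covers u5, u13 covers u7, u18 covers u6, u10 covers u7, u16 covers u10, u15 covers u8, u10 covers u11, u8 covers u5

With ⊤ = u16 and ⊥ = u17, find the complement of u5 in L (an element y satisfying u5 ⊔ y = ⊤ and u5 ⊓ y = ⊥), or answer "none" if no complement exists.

none

For every candidate y, either u5 ∨ y ≠ u16 or u5 ∧ y ≠ u17; no complement exists.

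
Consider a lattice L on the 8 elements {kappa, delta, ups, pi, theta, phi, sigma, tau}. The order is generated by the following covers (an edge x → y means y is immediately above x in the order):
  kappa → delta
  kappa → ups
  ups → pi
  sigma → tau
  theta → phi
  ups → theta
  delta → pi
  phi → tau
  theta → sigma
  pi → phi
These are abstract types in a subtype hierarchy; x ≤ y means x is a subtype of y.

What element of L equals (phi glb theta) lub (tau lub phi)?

tau

phi ∧ theta = theta
tau ∨ phi = tau
theta ∨ tau = tau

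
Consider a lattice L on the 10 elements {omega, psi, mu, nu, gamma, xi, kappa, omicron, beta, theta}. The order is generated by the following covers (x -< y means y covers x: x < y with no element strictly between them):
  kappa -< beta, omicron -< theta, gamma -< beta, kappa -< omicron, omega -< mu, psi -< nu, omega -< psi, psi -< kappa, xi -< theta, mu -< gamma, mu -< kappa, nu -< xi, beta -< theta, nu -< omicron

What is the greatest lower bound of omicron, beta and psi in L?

psi

Common lower bounds of {omicron, beta, psi}: omega, psi.
The greatest among these is psi.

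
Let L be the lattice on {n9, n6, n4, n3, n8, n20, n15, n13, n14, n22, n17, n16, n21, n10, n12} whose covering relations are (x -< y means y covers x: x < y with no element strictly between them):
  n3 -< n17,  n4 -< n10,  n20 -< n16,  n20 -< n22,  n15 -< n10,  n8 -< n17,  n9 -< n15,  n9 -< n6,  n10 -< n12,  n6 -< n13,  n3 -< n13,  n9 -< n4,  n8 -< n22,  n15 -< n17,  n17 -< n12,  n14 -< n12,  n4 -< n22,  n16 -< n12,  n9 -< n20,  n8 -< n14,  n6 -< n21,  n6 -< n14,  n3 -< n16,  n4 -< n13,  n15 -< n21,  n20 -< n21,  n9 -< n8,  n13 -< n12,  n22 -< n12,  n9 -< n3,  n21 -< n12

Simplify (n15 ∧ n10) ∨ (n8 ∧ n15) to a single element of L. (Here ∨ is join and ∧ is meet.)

n15

n15 ∧ n10 = n15
n8 ∧ n15 = n9
n15 ∨ n9 = n15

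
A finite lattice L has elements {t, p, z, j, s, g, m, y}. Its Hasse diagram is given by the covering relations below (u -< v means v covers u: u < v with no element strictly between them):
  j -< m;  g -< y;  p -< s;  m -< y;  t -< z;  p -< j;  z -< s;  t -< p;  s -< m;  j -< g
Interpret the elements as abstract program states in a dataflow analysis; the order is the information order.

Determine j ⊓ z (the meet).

t

Common lower bounds of {j, z}: t.
The greatest among these is t.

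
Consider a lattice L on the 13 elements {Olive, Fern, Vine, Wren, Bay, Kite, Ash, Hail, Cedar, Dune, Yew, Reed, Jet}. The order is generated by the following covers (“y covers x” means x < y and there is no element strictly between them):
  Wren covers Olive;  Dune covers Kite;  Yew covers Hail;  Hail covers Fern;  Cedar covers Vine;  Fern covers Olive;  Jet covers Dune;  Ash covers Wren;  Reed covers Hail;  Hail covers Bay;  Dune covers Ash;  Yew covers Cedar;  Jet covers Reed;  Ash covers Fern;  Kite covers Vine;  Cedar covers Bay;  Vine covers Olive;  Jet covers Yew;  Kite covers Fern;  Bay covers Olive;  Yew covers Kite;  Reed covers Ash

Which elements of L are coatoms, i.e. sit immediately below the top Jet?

Dune, Reed, Yew

The coatoms are exactly the elements covered by Jet: Dune, Reed, Yew.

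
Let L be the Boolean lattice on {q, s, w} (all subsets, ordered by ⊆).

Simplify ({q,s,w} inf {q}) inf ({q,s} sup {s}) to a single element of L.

{q,s,w} ∧ {q} = {q}
{q,s} ∨ {s} = {q,s}
{q} ∧ {q,s} = {q}

{q}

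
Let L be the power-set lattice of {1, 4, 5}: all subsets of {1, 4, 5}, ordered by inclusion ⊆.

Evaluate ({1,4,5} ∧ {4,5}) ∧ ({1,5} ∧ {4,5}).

{1,4,5} ∧ {4,5} = {4,5}
{1,5} ∧ {4,5} = {5}
{4,5} ∧ {5} = {5}

{5}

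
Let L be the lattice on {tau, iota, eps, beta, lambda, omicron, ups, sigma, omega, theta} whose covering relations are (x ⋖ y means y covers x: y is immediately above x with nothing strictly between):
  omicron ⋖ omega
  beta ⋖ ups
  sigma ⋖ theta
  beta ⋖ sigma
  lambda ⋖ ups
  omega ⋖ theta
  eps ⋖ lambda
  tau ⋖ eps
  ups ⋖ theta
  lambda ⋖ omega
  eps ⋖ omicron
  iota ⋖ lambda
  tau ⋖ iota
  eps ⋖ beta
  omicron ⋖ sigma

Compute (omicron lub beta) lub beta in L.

omicron ∨ beta = sigma
sigma ∨ beta = sigma

sigma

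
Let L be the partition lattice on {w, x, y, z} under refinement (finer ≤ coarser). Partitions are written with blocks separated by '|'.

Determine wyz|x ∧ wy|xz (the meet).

wy|x|z

The meet (common refinement) of wyz|x and wy|xz intersects blocks pairwise, giving wy|x|z.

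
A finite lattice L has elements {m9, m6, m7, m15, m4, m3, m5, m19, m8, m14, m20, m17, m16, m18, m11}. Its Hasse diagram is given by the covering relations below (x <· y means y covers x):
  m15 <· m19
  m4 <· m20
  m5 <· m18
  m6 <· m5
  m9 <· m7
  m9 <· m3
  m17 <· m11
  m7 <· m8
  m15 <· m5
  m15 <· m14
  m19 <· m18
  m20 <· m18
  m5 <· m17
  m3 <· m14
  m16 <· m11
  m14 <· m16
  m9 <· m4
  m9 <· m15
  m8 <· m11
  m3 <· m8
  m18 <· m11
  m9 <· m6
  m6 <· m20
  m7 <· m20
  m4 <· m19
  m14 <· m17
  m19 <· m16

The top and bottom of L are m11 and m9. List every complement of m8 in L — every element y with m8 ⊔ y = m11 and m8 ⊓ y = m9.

m15, m19, m4, m5, m6

Need y with m8 ∨ y = m11 and m8 ∧ y = m9.
Checking each element gives: m15, m19, m4, m5, m6.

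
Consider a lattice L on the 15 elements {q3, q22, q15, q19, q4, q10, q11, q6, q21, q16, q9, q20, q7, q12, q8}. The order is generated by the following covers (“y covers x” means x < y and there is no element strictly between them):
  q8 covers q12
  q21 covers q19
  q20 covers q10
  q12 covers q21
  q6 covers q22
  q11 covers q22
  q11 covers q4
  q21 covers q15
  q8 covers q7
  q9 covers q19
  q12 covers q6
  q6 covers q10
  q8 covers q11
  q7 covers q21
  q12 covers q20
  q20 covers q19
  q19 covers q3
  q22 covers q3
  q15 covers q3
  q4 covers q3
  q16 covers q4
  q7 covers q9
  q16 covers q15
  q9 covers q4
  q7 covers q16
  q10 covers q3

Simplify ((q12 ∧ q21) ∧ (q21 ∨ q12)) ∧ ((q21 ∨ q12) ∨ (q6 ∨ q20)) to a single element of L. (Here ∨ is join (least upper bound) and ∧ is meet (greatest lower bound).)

q21

q12 ∧ q21 = q21
q21 ∨ q12 = q12
q21 ∧ q12 = q21
q21 ∨ q12 = q12
q6 ∨ q20 = q12
q12 ∨ q12 = q12
q21 ∧ q12 = q21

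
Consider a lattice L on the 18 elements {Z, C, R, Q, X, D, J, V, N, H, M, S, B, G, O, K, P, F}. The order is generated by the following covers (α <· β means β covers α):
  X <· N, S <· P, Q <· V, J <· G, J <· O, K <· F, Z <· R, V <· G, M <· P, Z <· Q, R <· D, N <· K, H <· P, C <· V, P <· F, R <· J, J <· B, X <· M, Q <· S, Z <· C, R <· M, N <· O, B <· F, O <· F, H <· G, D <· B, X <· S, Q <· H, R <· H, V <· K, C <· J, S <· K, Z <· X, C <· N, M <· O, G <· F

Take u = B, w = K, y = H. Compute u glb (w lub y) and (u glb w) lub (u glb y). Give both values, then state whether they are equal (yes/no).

B; J; no

w lub y = F, so u glb (w lub y) = B glb F = B.
u glb w = C and u glb y = R, so (u glb w) lub (u glb y) = C lub R = J.
Equal: no.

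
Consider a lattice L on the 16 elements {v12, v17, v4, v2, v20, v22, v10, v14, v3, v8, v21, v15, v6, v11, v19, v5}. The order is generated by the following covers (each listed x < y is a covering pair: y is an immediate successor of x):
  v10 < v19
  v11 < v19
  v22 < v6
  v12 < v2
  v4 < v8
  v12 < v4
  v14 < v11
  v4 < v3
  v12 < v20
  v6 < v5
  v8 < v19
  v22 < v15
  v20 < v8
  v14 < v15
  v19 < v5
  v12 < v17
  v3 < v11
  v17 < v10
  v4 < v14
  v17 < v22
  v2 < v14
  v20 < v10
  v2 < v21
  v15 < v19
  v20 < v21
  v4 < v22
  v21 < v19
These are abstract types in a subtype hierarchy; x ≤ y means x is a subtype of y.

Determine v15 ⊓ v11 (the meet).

v14

Common lower bounds of {v15, v11}: v12, v14, v2, v4.
The greatest among these is v14.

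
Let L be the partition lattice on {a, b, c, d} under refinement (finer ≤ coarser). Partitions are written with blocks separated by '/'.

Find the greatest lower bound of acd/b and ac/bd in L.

Common lower bounds of {acd/b, ac/bd}: a/b/c/d, ac/b/d.
The greatest among these is ac/b/d.

ac/b/d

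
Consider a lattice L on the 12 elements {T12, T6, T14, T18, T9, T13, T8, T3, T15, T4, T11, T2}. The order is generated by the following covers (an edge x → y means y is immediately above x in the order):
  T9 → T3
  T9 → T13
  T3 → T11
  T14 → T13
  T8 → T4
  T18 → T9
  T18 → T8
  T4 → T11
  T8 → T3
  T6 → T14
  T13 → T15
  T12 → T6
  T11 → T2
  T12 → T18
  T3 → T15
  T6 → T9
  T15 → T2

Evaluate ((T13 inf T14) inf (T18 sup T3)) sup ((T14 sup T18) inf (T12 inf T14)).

T13 ∧ T14 = T14
T18 ∨ T3 = T3
T14 ∧ T3 = T6
T14 ∨ T18 = T13
T12 ∧ T14 = T12
T13 ∧ T12 = T12
T6 ∨ T12 = T6

T6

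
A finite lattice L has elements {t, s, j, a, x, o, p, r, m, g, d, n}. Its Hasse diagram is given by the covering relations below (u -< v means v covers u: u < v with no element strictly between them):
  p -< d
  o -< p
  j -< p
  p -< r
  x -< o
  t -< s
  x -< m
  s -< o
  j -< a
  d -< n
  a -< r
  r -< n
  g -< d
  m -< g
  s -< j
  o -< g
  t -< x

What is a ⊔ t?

a

Common upper bounds of {a, t}: a, n, r.
The least among these is a.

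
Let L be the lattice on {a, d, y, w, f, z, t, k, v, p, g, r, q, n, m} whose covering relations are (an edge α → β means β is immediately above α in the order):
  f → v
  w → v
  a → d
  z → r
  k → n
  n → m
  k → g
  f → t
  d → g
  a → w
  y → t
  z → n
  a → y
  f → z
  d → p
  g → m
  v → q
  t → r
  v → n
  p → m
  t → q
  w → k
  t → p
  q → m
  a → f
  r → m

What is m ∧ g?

g

Common lower bounds of {m, g}: a, d, g, k, w.
The greatest among these is g.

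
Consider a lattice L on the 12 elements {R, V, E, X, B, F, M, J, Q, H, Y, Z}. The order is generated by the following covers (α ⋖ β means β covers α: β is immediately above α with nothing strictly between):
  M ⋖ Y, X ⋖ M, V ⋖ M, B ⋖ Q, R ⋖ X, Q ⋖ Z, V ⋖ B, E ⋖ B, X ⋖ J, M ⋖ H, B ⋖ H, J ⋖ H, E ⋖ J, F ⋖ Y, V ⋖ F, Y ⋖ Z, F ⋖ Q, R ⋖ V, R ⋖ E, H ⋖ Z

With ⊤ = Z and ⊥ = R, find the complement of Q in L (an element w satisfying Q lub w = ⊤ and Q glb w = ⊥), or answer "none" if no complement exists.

X

Need w with Q ∨ w = Z and Q ∧ w = R.
Checking each element gives: X.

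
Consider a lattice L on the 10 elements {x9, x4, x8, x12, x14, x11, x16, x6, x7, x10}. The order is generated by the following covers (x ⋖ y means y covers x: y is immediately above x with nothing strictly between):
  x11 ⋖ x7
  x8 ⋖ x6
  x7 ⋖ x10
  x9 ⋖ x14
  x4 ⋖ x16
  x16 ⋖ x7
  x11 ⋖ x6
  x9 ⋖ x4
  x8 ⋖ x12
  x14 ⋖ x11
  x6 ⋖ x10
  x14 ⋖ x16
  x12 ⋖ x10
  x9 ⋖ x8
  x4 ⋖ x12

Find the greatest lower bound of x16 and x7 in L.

x16

Common lower bounds of {x16, x7}: x14, x16, x4, x9.
The greatest among these is x16.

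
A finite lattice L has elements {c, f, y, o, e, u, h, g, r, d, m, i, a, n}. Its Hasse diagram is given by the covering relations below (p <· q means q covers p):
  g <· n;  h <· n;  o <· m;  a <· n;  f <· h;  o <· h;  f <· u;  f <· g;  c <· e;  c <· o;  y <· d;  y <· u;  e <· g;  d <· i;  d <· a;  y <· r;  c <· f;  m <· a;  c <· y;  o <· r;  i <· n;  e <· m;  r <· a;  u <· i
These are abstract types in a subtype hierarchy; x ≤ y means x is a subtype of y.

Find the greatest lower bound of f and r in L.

c

Common lower bounds of {f, r}: c.
The greatest among these is c.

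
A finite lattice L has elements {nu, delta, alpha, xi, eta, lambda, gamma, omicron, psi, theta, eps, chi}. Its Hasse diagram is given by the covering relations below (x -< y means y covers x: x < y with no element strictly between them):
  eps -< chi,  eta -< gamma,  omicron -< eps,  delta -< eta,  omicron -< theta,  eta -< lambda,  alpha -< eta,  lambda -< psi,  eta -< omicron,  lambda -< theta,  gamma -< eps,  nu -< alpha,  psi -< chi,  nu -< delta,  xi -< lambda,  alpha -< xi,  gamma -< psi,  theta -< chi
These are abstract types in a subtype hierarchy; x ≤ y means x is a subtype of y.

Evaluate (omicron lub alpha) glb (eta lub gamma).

omicron ∨ alpha = omicron
eta ∨ gamma = gamma
omicron ∧ gamma = eta

eta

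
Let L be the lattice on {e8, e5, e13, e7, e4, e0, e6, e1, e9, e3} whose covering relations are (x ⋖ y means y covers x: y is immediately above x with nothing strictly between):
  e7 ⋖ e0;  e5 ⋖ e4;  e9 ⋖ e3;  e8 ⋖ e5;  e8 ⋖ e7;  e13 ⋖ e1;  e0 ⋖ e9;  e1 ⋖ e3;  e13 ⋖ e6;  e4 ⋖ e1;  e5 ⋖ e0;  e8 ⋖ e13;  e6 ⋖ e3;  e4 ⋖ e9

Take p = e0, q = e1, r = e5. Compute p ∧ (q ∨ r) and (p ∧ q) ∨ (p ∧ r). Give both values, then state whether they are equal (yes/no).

q ∨ r = e1, so p ∧ (q ∨ r) = e0 ∧ e1 = e5.
p ∧ q = e5 and p ∧ r = e5, so (p ∧ q) ∨ (p ∧ r) = e5 ∨ e5 = e5.
Equal: yes.

e5; e5; yes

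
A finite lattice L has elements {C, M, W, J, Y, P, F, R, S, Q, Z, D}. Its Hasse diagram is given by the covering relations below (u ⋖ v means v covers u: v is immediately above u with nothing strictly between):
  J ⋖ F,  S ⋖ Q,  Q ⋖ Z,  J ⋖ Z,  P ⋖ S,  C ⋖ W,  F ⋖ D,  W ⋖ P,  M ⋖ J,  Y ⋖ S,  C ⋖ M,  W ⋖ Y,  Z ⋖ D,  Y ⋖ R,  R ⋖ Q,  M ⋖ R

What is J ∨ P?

Z

Common upper bounds of {J, P}: D, Z.
The least among these is Z.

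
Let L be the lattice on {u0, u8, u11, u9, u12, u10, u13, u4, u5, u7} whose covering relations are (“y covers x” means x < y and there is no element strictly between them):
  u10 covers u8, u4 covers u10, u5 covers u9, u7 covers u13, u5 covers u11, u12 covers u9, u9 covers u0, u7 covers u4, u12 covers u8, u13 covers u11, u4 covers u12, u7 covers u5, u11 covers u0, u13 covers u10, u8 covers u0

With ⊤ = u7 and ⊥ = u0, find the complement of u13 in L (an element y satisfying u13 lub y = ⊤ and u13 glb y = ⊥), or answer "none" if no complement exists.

Need y with u13 ∨ y = u7 and u13 ∧ y = u0.
Checking each element gives: u9.

u9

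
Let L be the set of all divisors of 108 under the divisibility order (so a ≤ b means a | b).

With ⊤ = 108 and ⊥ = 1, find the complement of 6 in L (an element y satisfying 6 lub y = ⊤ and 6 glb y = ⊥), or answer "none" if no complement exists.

none

For every candidate y, either 6 ∨ y ≠ 108 or 6 ∧ y ≠ 1; no complement exists.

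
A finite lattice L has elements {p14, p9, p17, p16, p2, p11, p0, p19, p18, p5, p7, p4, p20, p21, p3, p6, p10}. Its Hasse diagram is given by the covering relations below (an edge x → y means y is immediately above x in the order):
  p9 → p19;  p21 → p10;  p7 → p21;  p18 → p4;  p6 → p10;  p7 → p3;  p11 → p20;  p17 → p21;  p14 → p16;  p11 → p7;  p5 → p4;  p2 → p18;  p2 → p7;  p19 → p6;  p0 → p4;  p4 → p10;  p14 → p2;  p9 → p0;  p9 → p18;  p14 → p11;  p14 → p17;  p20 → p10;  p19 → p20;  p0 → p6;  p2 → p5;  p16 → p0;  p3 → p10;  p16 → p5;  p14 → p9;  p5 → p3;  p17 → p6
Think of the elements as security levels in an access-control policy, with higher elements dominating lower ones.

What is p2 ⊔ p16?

Common upper bounds of {p2, p16}: p10, p3, p4, p5.
The least among these is p5.

p5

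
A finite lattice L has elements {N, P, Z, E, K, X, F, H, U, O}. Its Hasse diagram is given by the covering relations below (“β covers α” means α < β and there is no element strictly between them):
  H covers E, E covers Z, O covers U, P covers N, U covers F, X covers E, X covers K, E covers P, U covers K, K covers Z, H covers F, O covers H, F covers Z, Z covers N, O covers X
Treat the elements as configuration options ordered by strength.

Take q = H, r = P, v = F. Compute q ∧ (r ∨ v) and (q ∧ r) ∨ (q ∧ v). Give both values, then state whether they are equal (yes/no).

H; H; yes

r ∨ v = H, so q ∧ (r ∨ v) = H ∧ H = H.
q ∧ r = P and q ∧ v = F, so (q ∧ r) ∨ (q ∧ v) = P ∨ F = H.
Equal: yes.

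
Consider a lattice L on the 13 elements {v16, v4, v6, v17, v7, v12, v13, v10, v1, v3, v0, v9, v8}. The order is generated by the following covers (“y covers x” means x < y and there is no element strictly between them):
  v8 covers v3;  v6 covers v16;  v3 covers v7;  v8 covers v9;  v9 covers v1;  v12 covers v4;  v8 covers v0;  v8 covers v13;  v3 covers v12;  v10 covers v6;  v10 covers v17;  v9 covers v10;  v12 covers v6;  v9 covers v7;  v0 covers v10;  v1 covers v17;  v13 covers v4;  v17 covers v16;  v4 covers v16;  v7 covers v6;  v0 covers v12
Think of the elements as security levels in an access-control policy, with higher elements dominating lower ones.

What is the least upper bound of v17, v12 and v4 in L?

Common upper bounds of {v17, v12, v4}: v0, v8.
The least among these is v0.

v0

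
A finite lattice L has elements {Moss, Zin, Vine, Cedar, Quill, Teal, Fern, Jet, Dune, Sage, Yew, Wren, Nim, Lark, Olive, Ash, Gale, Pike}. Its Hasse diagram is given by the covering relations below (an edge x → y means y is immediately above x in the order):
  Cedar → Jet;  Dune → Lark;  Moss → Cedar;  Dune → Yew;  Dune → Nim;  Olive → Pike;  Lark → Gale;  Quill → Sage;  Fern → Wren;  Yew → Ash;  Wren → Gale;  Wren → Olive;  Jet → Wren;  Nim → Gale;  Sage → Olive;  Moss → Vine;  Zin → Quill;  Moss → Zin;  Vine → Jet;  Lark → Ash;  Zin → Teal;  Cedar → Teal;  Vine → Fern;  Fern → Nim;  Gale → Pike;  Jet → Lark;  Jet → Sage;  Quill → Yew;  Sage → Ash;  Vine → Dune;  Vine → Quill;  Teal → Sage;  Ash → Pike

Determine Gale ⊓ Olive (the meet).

Common lower bounds of {Gale, Olive}: Cedar, Fern, Jet, Moss, Vine, Wren.
The greatest among these is Wren.

Wren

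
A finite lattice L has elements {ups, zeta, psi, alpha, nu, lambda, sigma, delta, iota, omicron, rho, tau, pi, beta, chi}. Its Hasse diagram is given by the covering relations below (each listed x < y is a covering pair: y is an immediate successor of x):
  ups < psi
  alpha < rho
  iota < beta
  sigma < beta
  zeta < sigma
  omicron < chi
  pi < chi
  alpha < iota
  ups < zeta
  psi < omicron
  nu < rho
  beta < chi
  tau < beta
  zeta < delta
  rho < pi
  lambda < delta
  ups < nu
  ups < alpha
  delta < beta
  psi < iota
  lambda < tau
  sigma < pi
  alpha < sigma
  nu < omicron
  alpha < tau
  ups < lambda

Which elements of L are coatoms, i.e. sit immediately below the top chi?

beta, omicron, pi

The coatoms are exactly the elements covered by chi: beta, omicron, pi.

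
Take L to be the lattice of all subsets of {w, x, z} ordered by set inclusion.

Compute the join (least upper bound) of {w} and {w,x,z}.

Common upper bounds of {{w}, {w,x,z}}: {w,x,z}.
The least among these is {w,x,z}.

{w,x,z}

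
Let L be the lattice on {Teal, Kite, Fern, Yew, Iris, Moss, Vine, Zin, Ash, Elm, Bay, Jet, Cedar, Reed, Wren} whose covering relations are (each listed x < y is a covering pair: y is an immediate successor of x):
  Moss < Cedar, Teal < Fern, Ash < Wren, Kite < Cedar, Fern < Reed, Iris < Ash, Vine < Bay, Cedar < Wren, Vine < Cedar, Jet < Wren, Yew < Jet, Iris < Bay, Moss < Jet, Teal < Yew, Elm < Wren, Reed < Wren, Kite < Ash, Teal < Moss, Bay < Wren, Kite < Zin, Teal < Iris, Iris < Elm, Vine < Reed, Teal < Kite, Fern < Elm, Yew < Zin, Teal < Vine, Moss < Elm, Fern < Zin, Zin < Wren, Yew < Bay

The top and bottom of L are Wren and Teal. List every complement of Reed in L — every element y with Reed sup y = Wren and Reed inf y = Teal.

Ash, Iris, Jet, Kite, Moss, Yew

Need y with Reed ∨ y = Wren and Reed ∧ y = Teal.
Checking each element gives: Ash, Iris, Jet, Kite, Moss, Yew.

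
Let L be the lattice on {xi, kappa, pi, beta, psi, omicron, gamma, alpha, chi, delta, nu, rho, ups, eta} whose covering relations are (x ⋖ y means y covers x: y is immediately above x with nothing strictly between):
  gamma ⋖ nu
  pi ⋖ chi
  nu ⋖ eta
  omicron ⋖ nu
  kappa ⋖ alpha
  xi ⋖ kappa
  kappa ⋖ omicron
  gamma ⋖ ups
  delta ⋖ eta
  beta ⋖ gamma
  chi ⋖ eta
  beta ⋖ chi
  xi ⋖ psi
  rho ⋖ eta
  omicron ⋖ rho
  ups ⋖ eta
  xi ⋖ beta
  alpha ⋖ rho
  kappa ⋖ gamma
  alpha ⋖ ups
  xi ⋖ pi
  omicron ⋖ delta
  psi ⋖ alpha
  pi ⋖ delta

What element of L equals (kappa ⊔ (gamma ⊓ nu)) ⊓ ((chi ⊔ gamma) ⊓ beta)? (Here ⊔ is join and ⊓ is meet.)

beta

gamma ∧ nu = gamma
kappa ∨ gamma = gamma
chi ∨ gamma = eta
eta ∧ beta = beta
gamma ∧ beta = beta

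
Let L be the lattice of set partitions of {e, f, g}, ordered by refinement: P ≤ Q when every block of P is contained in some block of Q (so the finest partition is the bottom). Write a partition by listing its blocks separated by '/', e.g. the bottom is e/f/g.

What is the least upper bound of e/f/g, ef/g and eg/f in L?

efg

Common upper bounds of {e/f/g, ef/g, eg/f}: efg.
The least among these is efg.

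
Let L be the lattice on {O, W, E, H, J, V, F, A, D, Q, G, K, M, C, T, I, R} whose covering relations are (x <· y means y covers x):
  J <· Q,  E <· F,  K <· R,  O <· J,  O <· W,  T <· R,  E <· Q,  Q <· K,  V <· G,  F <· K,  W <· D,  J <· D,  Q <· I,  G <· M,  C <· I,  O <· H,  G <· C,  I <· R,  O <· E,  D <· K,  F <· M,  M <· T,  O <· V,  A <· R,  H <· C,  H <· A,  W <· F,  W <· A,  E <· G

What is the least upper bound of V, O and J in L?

I

Common upper bounds of {V, O, J}: I, R.
The least among these is I.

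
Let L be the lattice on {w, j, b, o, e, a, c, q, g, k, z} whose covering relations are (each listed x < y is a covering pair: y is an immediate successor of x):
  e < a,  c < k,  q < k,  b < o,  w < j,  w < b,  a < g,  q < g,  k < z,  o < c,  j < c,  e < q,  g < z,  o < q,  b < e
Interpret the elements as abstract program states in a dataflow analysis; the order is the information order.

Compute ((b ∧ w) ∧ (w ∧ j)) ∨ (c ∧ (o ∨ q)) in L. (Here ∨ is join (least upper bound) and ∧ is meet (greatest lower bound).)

o

b ∧ w = w
w ∧ j = w
w ∧ w = w
o ∨ q = q
c ∧ q = o
w ∨ o = o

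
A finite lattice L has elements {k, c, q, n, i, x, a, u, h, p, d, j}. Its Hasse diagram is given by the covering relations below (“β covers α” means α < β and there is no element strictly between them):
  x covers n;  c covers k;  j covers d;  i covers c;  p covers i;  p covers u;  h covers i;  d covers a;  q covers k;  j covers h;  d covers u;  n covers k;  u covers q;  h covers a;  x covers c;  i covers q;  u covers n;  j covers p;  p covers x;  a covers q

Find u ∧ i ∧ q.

Common lower bounds of {u, i, q}: k, q.
The greatest among these is q.

q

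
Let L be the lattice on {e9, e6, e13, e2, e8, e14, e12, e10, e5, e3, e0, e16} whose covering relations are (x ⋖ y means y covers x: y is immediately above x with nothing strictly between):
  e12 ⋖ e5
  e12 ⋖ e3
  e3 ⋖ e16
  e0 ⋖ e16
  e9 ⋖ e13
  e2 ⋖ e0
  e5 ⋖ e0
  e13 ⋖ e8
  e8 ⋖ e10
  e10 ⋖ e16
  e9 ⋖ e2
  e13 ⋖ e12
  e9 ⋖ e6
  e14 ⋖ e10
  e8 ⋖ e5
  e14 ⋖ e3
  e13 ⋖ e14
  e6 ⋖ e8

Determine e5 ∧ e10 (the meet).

Common lower bounds of {e5, e10}: e13, e6, e8, e9.
The greatest among these is e8.

e8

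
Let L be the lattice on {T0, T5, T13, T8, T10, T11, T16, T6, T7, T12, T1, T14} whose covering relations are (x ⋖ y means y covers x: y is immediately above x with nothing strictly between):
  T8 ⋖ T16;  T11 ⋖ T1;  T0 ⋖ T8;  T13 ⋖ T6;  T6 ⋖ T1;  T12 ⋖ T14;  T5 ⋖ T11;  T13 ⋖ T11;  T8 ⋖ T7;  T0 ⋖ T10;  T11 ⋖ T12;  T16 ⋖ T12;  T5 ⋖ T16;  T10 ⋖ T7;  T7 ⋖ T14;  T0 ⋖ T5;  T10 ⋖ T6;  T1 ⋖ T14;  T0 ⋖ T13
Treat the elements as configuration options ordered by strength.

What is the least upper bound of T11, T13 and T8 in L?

T12

Common upper bounds of {T11, T13, T8}: T12, T14.
The least among these is T12.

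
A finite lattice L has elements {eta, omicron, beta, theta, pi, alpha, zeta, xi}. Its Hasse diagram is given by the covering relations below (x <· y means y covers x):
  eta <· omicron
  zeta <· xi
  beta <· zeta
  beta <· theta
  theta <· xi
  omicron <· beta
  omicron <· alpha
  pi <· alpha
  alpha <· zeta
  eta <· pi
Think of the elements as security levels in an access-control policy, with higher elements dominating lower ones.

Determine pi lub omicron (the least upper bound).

alpha

Common upper bounds of {pi, omicron}: alpha, xi, zeta.
The least among these is alpha.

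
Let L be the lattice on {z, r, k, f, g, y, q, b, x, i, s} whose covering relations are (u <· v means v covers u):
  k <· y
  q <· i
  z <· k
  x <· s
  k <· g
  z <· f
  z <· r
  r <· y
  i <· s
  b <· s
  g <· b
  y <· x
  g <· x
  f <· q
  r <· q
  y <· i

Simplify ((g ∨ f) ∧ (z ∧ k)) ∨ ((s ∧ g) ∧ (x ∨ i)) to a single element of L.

g ∨ f = s
z ∧ k = z
s ∧ z = z
s ∧ g = g
x ∨ i = s
g ∧ s = g
z ∨ g = g

g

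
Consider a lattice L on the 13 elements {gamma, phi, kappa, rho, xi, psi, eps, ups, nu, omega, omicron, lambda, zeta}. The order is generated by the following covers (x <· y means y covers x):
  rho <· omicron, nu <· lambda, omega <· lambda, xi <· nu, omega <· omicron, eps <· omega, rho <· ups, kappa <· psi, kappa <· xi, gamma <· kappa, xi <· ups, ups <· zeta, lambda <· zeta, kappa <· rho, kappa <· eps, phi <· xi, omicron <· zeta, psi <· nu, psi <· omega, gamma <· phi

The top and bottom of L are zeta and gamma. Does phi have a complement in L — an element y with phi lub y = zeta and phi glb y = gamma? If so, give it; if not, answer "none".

Need y with phi ∨ y = zeta and phi ∧ y = gamma.
Checking each element gives: omicron.

omicron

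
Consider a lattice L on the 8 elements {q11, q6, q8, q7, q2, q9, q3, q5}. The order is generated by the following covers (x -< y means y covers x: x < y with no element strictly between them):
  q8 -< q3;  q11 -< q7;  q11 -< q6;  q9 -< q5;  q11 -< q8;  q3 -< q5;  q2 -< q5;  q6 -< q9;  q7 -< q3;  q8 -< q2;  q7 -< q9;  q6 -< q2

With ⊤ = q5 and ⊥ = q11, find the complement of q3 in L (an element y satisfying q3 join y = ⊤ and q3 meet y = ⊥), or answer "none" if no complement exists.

q6

Need y with q3 ∨ y = q5 and q3 ∧ y = q11.
Checking each element gives: q6.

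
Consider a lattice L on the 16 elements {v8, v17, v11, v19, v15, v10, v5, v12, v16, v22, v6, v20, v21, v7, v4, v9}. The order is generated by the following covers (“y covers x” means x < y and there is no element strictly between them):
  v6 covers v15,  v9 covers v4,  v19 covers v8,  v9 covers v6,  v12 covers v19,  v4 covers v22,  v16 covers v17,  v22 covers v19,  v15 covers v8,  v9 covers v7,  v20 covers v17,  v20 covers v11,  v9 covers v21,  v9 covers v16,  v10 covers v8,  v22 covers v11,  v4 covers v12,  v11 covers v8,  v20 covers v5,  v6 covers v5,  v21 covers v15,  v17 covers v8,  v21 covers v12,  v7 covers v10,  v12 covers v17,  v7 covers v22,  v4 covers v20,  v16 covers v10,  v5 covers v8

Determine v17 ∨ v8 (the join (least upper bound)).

Common upper bounds of {v17, v8}: v12, v16, v17, v20, v21, v4, v9.
The least among these is v17.

v17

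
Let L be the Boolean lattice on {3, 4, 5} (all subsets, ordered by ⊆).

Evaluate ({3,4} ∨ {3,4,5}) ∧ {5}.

{5}

{3,4} ∨ {3,4,5} = {3,4,5}
{3,4,5} ∧ {5} = {5}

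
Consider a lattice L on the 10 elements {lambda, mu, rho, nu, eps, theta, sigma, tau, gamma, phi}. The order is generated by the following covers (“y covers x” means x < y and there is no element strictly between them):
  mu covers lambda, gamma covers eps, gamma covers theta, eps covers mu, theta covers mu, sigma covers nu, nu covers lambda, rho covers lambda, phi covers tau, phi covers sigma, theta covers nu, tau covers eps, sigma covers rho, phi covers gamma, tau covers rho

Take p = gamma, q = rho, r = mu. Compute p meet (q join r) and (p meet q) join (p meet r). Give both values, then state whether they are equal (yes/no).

eps; mu; no

q join r = tau, so p meet (q join r) = gamma meet tau = eps.
p meet q = lambda and p meet r = mu, so (p meet q) join (p meet r) = lambda join mu = mu.
Equal: no.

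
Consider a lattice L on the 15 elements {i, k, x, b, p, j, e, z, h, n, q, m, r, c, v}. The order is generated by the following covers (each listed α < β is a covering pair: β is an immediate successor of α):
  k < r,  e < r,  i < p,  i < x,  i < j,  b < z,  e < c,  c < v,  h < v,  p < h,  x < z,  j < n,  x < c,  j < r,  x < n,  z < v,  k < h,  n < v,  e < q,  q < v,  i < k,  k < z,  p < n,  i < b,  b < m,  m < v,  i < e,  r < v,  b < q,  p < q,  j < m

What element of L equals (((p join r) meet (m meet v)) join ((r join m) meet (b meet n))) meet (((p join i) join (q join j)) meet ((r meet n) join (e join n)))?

m

p ∨ r = v
m ∧ v = m
v ∧ m = m
r ∨ m = v
b ∧ n = i
v ∧ i = i
m ∨ i = m
p ∨ i = p
q ∨ j = v
p ∨ v = v
r ∧ n = j
e ∨ n = v
j ∨ v = v
v ∧ v = v
m ∧ v = m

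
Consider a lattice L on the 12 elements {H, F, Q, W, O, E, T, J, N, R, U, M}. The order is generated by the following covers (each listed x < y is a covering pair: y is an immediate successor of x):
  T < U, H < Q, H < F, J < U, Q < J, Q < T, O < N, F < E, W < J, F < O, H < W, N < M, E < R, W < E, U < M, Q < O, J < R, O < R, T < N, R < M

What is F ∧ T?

Common lower bounds of {F, T}: H.
The greatest among these is H.

H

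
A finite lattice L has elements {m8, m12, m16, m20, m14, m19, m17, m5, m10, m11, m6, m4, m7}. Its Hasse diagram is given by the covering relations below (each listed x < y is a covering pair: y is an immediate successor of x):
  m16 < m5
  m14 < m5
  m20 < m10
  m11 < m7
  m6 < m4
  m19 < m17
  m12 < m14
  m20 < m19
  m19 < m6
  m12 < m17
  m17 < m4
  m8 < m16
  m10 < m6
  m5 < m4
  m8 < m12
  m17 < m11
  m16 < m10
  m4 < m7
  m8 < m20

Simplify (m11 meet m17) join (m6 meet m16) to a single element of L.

m11 ∧ m17 = m17
m6 ∧ m16 = m16
m17 ∨ m16 = m4

m4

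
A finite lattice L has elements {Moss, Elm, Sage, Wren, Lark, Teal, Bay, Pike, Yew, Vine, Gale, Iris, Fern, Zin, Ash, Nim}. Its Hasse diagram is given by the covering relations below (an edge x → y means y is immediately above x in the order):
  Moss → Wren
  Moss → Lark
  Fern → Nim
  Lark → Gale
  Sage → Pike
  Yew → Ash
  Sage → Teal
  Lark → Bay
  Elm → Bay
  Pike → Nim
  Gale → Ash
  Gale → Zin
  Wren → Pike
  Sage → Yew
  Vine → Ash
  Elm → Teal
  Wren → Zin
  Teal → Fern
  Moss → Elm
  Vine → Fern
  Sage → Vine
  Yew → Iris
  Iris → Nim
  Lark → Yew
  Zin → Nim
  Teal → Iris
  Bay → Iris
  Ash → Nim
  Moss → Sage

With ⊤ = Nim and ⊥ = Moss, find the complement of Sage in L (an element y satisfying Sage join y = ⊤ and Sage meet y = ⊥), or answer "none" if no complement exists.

Need y with Sage ∨ y = Nim and Sage ∧ y = Moss.
Checking each element gives: Zin.

Zin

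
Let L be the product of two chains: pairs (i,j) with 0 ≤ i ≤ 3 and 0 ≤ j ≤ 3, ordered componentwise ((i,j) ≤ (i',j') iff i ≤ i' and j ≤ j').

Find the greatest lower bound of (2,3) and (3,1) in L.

In a product of chains, the meet is componentwise min, giving (2,1).

(2,1)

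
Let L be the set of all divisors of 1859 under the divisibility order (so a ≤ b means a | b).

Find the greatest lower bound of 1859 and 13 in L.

In the divisibility order, the meet is the greatest common divisor: gcd(1859, 13) = 13.

13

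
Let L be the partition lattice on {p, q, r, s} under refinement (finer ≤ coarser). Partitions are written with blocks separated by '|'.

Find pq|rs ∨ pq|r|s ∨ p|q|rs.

The join of pq|rs, pq|r|s, p|q|rs merges any blocks that overlap across the partitions, giving pq|rs.

pq|rs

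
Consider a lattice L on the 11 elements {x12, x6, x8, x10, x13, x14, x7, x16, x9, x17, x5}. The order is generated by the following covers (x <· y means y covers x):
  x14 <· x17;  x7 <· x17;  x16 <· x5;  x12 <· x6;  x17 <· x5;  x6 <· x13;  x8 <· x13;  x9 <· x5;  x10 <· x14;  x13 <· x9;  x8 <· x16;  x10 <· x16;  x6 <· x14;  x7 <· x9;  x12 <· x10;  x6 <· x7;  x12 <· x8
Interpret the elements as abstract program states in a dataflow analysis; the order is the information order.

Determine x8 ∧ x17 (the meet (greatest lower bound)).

Common lower bounds of {x8, x17}: x12.
The greatest among these is x12.

x12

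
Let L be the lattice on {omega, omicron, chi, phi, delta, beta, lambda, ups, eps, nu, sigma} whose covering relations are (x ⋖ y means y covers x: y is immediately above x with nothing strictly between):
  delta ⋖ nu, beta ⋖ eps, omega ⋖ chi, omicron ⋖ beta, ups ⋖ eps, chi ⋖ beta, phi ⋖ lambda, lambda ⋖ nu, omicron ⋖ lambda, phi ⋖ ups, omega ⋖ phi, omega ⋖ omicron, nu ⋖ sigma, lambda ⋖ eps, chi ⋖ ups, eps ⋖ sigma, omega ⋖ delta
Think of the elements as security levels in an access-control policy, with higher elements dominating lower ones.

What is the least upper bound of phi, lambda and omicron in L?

Common upper bounds of {phi, lambda, omicron}: eps, lambda, nu, sigma.
The least among these is lambda.

lambda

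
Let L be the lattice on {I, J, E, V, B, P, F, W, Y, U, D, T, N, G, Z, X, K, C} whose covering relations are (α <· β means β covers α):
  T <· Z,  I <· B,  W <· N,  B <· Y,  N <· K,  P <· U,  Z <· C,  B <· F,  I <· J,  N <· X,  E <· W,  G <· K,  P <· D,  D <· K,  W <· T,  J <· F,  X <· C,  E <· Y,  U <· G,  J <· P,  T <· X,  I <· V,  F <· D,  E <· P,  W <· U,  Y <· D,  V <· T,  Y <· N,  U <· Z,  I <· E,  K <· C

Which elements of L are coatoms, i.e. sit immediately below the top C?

The coatoms are exactly the elements covered by C: K, X, Z.

K, X, Z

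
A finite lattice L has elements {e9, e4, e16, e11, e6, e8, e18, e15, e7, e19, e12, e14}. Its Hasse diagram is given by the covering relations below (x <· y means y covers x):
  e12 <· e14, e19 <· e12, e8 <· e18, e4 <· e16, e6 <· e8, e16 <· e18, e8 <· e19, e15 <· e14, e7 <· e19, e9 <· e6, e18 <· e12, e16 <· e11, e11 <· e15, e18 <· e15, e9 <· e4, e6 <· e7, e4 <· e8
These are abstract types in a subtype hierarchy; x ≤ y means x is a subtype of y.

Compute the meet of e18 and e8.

e8

Common lower bounds of {e18, e8}: e4, e6, e8, e9.
The greatest among these is e8.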